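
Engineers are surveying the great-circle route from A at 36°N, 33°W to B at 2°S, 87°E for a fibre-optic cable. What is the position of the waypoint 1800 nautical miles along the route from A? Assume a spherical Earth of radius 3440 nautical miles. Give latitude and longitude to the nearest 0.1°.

Write both endpoints as unit vectors p₁, p₂ with components (cos φ cos λ, cos φ sin λ, sin φ).
The central angle between the endpoints is δ = arccos(p₁·p₂) ≈ 2.010 rad (115.1°). The total great-circle distance is δ·R ≈ 2.010 × 3440 ≈ 6913 nmi, so the target fraction is f = 1800/6913 ≈ 0.260.
Interpolate at f ≈ 0.260 with slerp weights a = sin((1−f)δ)/sin δ ≈ 1.101, b = sin(fδ)/sin δ ≈ 0.552.
p = a·p₁ + b·p₂ ≈ (0.776, 0.066, 0.628); φ = arcsin(p_z) ≈ 38.88°, λ = atan2(p_y, p_x) ≈ 4.86°.

≈ 38.9°N, 4.9°E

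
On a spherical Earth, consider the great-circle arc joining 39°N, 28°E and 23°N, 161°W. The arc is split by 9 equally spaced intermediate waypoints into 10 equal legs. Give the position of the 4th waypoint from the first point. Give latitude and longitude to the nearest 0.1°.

Write both endpoints as unit vectors p₁, p₂ with components (cos φ cos λ, cos φ sin λ, sin φ).
The central angle between the endpoints is δ = arccos(p₁·p₂) ≈ 2.050 rad (117.4°).
Interpolate at f = 4/10 with slerp weights a = sin((1−f)δ)/sin δ ≈ 1.062, b = sin(fδ)/sin δ ≈ 0.824.
p = a·p₁ + b·p₂ ≈ (0.012, 0.141, 0.990); φ = arcsin(p_z) ≈ 81.89°, λ = atan2(p_y, p_x) ≈ 85.23°.

≈ 81.9°N, 85.2°E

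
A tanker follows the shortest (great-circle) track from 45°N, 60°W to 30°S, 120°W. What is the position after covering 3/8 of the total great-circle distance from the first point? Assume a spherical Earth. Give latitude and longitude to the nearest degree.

≈ 18°N, 87°W

Write both endpoints as unit vectors p₁, p₂ with components (cos φ cos λ, cos φ sin λ, sin φ).
The central angle between the endpoints is δ = arccos(p₁·p₂) ≈ 1.618 rad (92.7°).
Interpolate at f = 3/8 with slerp weights a = sin((1−f)δ)/sin δ ≈ 0.849, b = sin(fδ)/sin δ ≈ 0.571.
p = a·p₁ + b·p₂ ≈ (0.053, -0.948, 0.315); φ = arcsin(p_z) ≈ 18.33°, λ = atan2(p_y, p_x) ≈ -86.81°.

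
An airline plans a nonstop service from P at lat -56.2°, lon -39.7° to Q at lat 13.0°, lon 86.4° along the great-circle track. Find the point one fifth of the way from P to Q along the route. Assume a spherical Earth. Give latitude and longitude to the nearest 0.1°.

≈ lat -58.4°, lon 5.5°

Write both endpoints as unit vectors p₁, p₂ with components (cos φ cos λ, cos φ sin λ, sin φ).
The central angle between the endpoints is δ = arccos(p₁·p₂) ≈ 2.102 rad (120.4°).
Interpolate at f = 1/5 with slerp weights a = sin((1−f)δ)/sin δ ≈ 1.153, b = sin(fδ)/sin δ ≈ 0.473.
p = a·p₁ + b·p₂ ≈ (0.522, 0.051, -0.851); φ = arcsin(p_z) ≈ -58.35°, λ = atan2(p_y, p_x) ≈ 5.54°.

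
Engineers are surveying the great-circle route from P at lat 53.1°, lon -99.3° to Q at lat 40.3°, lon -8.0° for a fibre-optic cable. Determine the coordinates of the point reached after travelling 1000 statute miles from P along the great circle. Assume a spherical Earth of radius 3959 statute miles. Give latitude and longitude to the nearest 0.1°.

≈ lat 57.6°, lon -74.9°

From cos δ = sin φ₁ sin φ₂ + cos φ₁ cos φ₂ cos Δλ, the central angle is δ ≈ 1.039 rad (59.5°). The total great-circle distance is δ·R ≈ 1.039 × 3959 ≈ 4115 mi, so the target fraction is f = 1000/4115 ≈ 0.243.
Interpolate at f ≈ 0.243 with slerp weights a = sin((1−f)δ)/sin δ ≈ 0.821, b = sin(fδ)/sin δ ≈ 0.290.
p = a·p₁ + b·p₂ ≈ (0.139, -0.517, 0.844); φ = arcsin(p_z) ≈ 57.60°, λ = atan2(p_y, p_x) ≈ -74.94°.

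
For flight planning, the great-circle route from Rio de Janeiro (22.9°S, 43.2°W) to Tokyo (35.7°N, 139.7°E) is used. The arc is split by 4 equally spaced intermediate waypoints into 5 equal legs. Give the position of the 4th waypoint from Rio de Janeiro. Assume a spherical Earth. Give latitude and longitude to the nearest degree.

Convert each endpoint to a unit vector on the sphere (x = cos φ cos λ, y = cos φ sin λ, z = sin φ).
The central angle between the endpoints is δ = arccos(p₁·p₂) ≈ 2.914 rad (167.0°).
Interpolate at f = 4/5 with slerp weights a = sin((1−f)δ)/sin δ ≈ 2.438, b = sin(fδ)/sin δ ≈ 3.210.
p = a·p₁ + b·p₂ ≈ (-0.351, 0.149, 0.925); φ = arcsin(p_z) ≈ 67.60°, λ = atan2(p_y, p_x) ≈ 157.05°.

≈ (68°N, 157°E)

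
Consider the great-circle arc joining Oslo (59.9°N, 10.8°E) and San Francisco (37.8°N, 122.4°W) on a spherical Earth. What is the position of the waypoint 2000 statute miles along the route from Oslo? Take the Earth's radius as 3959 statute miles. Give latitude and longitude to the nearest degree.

≈ 72°N, 60°W

Convert each endpoint to a unit vector on the sphere (x = cos φ cos λ, y = cos φ sin λ, z = sin φ).
The central angle between the endpoints is δ = arccos(p₁·p₂) ≈ 1.309 rad (75.0°). The total great-circle distance is δ·R ≈ 1.309 × 3959 ≈ 5182 mi, so the target fraction is f = 2000/5182 ≈ 0.386.
Interpolate at f ≈ 0.386 with slerp weights a = sin((1−f)δ)/sin δ ≈ 0.745, b = sin(fδ)/sin δ ≈ 0.501.
p = a·p₁ + b·p₂ ≈ (0.155, -0.264, 0.952); φ = arcsin(p_z) ≈ 72.16°, λ = atan2(p_y, p_x) ≈ -59.60°.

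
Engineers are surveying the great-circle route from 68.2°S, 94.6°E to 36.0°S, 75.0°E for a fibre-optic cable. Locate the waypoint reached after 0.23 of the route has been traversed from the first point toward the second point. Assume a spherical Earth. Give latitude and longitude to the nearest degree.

≈ 61°S, 87°E

The haversine formula gives a central angle δ ≈ 0.594 rad (34.0°) between the endpoints.
Interpolate at f = 0.23 with slerp weights a = sin((1−f)δ)/sin δ ≈ 0.789, b = sin(fδ)/sin δ ≈ 0.243.
p = a·p₁ + b·p₂ ≈ (0.027, 0.482, -0.876); φ = arcsin(p_z) ≈ -61.12°, λ = atan2(p_y, p_x) ≈ 86.74°.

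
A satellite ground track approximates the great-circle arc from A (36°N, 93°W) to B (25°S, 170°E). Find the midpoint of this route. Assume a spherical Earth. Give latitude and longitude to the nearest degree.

Write both endpoints as unit vectors p₁, p₂ with components (cos φ cos λ, cos φ sin λ, sin φ).
The central angle between the endpoints is δ = arccos(p₁·p₂) ≈ 1.915 rad (109.7°).
Interpolate at f = 1/2 with slerp weights a = sin((1−f)δ)/sin δ ≈ 0.869, b = sin(fδ)/sin δ ≈ 0.869.
p = a·p₁ + b·p₂ ≈ (-0.812, -0.565, 0.144); φ = arcsin(p_z) ≈ 8.25°, λ = atan2(p_y, p_x) ≈ -145.17°.

≈ (8°N, 145°W)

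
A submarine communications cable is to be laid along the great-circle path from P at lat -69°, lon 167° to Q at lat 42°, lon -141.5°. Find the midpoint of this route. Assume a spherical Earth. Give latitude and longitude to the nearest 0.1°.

≈ lat -14.7°, lon -157.7°

From cos δ = sin φ₁ sin φ₂ + cos φ₁ cos φ₂ cos Δλ, the central angle is δ ≈ 2.048 rad (117.3°).
Interpolate at f = 1/2 with slerp weights a = sin((1−f)δ)/sin δ ≈ 0.961, b = sin(fδ)/sin δ ≈ 0.961.
p = a·p₁ + b·p₂ ≈ (-0.895, -0.367, -0.254); φ = arcsin(p_z) ≈ -14.73°, λ = atan2(p_y, p_x) ≈ -157.69°.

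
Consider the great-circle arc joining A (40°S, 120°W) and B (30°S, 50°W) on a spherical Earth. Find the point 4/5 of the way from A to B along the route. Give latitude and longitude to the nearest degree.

Convert each endpoint to a unit vector on the sphere (x = cos φ cos λ, y = cos φ sin λ, z = sin φ).
The central angle between the endpoints is δ = arccos(p₁·p₂) ≈ 0.990 rad (56.7°).
Interpolate at f = 4/5 with slerp weights a = sin((1−f)δ)/sin δ ≈ 0.235, b = sin(fδ)/sin δ ≈ 0.851.
p = a·p₁ + b·p₂ ≈ (0.384, -0.721, -0.577); φ = arcsin(p_z) ≈ -35.24°, λ = atan2(p_y, p_x) ≈ -61.97°.

≈ (35°S, 62°W)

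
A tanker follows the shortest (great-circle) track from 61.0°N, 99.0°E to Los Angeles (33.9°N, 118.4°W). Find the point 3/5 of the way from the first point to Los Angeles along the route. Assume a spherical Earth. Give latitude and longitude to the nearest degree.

≈ 63°N, 139°W

Convert each endpoint to a unit vector on the sphere (x = cos φ cos λ, y = cos φ sin λ, z = sin φ).
The central angle between the endpoints is δ = arccos(p₁·p₂) ≈ 1.402 rad (80.3°).
Interpolate at f = 3/5 with slerp weights a = sin((1−f)δ)/sin δ ≈ 0.539, b = sin(fδ)/sin δ ≈ 0.756.
p = a·p₁ + b·p₂ ≈ (-0.339, -0.294, 0.894); φ = arcsin(p_z) ≈ 63.33°, λ = atan2(p_y, p_x) ≈ -139.13°.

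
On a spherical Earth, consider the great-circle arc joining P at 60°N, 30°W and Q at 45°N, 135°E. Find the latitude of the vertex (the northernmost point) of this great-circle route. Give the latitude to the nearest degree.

The great circle lies in the plane with unit normal n̂ = (p₁ × p₂)/|p₁ × p₂|.
Here n̂_z ≈ +0.095; the vertex latitude is φ_max = arccos|n̂_z| ≈ 84.5°.
Check via Clairaut: cos φ_max = |cos φ₁| · sin C = cos(60.0°)·sin(11.0°) ≈ 0.095, again giving ≈ 84.5°.

≈ 85°N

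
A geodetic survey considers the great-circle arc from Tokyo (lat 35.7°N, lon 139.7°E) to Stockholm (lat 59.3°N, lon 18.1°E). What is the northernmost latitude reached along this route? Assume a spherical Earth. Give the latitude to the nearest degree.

≈ 68°N

The great circle lies in the plane with unit normal n̂ = (p₁ × p₂)/|p₁ × p₂|.
Here n̂_z ≈ -0.368; the vertex latitude is φ_max = arccos|n̂_z| ≈ 68.4°.
Check via Clairaut: cos φ_max = |cos φ₁| · sin C = cos(35.7°)·sin(27.0°) ≈ 0.368, again giving ≈ 68.4°.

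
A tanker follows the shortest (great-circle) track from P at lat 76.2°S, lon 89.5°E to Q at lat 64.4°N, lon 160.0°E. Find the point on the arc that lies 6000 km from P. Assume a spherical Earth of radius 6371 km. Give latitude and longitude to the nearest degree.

From cos δ = sin φ₁ sin φ₂ + cos φ₁ cos φ₂ cos Δλ, the central angle is δ ≈ 2.571 rad (147.3°). The total great-circle distance is δ·R ≈ 2.571 × 6371 ≈ 16378 km, so the target fraction is f = 6000/16378 ≈ 0.366.
Interpolate at f ≈ 0.366 with slerp weights a = sin((1−f)δ)/sin δ ≈ 1.847, b = sin(fδ)/sin δ ≈ 1.496.
p = a·p₁ + b·p₂ ≈ (-0.604, 0.662, -0.445); φ = arcsin(p_z) ≈ -26.40°, λ = atan2(p_y, p_x) ≈ 132.37°.

≈ lat 26°S, lon 132°E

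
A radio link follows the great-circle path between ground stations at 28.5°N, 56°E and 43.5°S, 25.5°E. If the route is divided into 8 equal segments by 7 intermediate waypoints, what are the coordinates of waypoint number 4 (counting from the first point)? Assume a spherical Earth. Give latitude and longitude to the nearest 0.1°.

Convert each endpoint to a unit vector on the sphere (x = cos φ cos λ, y = cos φ sin λ, z = sin φ).
The central angle between the endpoints is δ = arccos(p₁·p₂) ≈ 1.348 rad (77.2°).
Interpolate at f = 4/8 with slerp weights a = sin((1−f)δ)/sin δ ≈ 0.640, b = sin(fδ)/sin δ ≈ 0.640.
p = a·p₁ + b·p₂ ≈ (0.733, 0.666, -0.135); φ = arcsin(p_z) ≈ -7.77°, λ = atan2(p_y, p_x) ≈ 42.24°.

≈ 7.8°S, 42.2°E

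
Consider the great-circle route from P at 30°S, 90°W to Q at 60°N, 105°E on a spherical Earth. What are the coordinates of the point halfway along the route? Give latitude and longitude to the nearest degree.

≈ 42°N, 109°W

From cos δ = sin φ₁ sin φ₂ + cos φ₁ cos φ₂ cos Δλ, the central angle is δ ≈ 2.589 rad (148.4°).
Interpolate at f = 1/2 with slerp weights a = sin((1−f)δ)/sin δ ≈ 1.834, b = sin(fδ)/sin δ ≈ 1.834.
p = a·p₁ + b·p₂ ≈ (-0.237, -0.702, 0.671); φ = arcsin(p_z) ≈ 42.15°, λ = atan2(p_y, p_x) ≈ -108.67°.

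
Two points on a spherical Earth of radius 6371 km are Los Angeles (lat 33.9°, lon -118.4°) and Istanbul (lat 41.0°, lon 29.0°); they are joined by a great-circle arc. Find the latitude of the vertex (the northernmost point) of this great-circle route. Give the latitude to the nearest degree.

The great circle lies in the plane with unit normal n̂ = (p₁ × p₂)/|p₁ × p₂|.
Here n̂_z ≈ +0.342; the vertex latitude is φ_max = arccos|n̂_z| ≈ 70.0°.
Check via Clairaut: cos φ_max = |cos φ₁| · sin C = cos(33.9°)·sin(24.3°) ≈ 0.342, again giving ≈ 70.0°.

≈ 70°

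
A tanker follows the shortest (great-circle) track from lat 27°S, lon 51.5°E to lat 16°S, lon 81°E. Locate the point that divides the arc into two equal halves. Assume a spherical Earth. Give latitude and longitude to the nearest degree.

Convert each endpoint to a unit vector on the sphere (x = cos φ cos λ, y = cos φ sin λ, z = sin φ).
The central angle between the endpoints is δ = arccos(p₁·p₂) ≈ 0.514 rad (29.5°).
Interpolate at f = 1/2 with slerp weights a = sin((1−f)δ)/sin δ ≈ 0.517, b = sin(fδ)/sin δ ≈ 0.517.
p = a·p₁ + b·p₂ ≈ (0.365, 0.851, -0.377); φ = arcsin(p_z) ≈ -22.16°, λ = atan2(p_y, p_x) ≈ 66.82°.

≈ lat 22°S, lon 67°E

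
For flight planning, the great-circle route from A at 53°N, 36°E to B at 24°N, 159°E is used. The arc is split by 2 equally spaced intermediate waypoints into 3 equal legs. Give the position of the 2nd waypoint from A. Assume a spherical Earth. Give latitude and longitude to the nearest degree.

Convert each endpoint to a unit vector on the sphere (x = cos φ cos λ, y = cos φ sin λ, z = sin φ).
The central angle between the endpoints is δ = arccos(p₁·p₂) ≈ 1.545 rad (88.5°).
Interpolate at f = 2/3 with slerp weights a = sin((1−f)δ)/sin δ ≈ 0.493, b = sin(fδ)/sin δ ≈ 0.858.
p = a·p₁ + b·p₂ ≈ (-0.492, 0.455, 0.742); φ = arcsin(p_z) ≈ 47.94°, λ = atan2(p_y, p_x) ≈ 137.20°.

≈ 48°N, 137°E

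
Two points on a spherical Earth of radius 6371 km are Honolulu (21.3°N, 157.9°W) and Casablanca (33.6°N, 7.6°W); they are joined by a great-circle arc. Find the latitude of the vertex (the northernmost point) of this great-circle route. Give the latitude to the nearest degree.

≈ 64°N

The great circle lies in the plane with unit normal n̂ = (p₁ × p₂)/|p₁ × p₂|.
Here n̂_z ≈ +0.436; the vertex latitude is φ_max = arccos|n̂_z| ≈ 64.1°.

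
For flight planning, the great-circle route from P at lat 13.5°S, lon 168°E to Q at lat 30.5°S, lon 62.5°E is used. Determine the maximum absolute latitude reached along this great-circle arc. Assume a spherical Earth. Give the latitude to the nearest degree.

The great circle lies in the plane with unit normal n̂ = (p₁ × p₂)/|p₁ × p₂|.
Here n̂_z ≈ -0.812; the vertex latitude is φ_max = arccos|n̂_z| ≈ 35.7°.
Check via Clairaut: cos φ_max = |cos φ₁| · sin C = cos(13.5°)·sin(123.4°) ≈ 0.812, again giving ≈ 35.7°.

≈ 36°S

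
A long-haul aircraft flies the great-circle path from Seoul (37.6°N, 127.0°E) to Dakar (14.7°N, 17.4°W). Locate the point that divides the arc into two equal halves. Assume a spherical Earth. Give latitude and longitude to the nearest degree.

≈ 57°N, 38°E

Write both endpoints as unit vectors p₁, p₂ with components (cos φ cos λ, cos φ sin λ, sin φ).
The central angle between the endpoints is δ = arccos(p₁·p₂) ≈ 2.058 rad (117.9°).
Interpolate at f = 1/2 with slerp weights a = sin((1−f)δ)/sin δ ≈ 0.970, b = sin(fδ)/sin δ ≈ 0.970.
p = a·p₁ + b·p₂ ≈ (0.433, 0.333, 0.838); φ = arcsin(p_z) ≈ 56.90°, λ = atan2(p_y, p_x) ≈ 37.59°.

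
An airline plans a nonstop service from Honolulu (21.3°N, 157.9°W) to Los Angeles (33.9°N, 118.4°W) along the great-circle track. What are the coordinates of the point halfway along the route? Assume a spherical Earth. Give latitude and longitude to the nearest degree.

≈ 29°N, 139°W

The haversine formula gives a central angle δ ≈ 0.645 rad (36.9°) between the endpoints.
Interpolate at f = 1/2 with slerp weights a = sin((1−f)δ)/sin δ ≈ 0.527, b = sin(fδ)/sin δ ≈ 0.527.
p = a·p₁ + b·p₂ ≈ (-0.663, -0.570, 0.486); φ = arcsin(p_z) ≈ 29.05°, λ = atan2(p_y, p_x) ≈ -139.34°.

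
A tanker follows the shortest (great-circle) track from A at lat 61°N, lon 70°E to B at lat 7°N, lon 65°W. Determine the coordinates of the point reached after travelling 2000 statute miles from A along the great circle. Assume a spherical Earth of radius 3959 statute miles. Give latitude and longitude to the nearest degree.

≈ lat 68°N, lon 1°E

Write both endpoints as unit vectors p₁, p₂ with components (cos φ cos λ, cos φ sin λ, sin φ).
The central angle between the endpoints is δ = arccos(p₁·p₂) ≈ 1.807 rad (103.5°). The total great-circle distance is δ·R ≈ 1.807 × 3959 ≈ 7153 mi, so the target fraction is f = 2000/7153 ≈ 0.280.
Interpolate at f ≈ 0.280 with slerp weights a = sin((1−f)δ)/sin δ ≈ 0.991, b = sin(fδ)/sin δ ≈ 0.498.
p = a·p₁ + b·p₂ ≈ (0.373, 0.004, 0.928); φ = arcsin(p_z) ≈ 68.09°, λ = atan2(p_y, p_x) ≈ 0.60°.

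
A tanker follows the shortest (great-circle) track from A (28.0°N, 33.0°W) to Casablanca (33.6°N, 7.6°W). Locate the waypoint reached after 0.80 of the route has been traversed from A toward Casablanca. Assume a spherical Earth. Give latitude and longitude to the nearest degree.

Write both endpoints as unit vectors p₁, p₂ with components (cos φ cos λ, cos φ sin λ, sin φ).
The central angle between the endpoints is δ = arccos(p₁·p₂) ≈ 0.392 rad (22.5°).
Interpolate at f = 0.80 with slerp weights a = sin((1−f)δ)/sin δ ≈ 0.205, b = sin(fδ)/sin δ ≈ 0.807.
p = a·p₁ + b·p₂ ≈ (0.818, -0.188, 0.543); φ = arcsin(p_z) ≈ 32.89°, λ = atan2(p_y, p_x) ≈ -12.91°.

≈ (33°N, 13°W)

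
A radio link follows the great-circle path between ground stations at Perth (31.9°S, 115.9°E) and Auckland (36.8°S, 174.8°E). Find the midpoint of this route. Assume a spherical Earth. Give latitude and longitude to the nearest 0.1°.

≈ 38.1°S, 144.4°E

From cos δ = sin φ₁ sin φ₂ + cos φ₁ cos φ₂ cos Δλ, the central angle is δ ≈ 0.840 rad (48.1°).
Interpolate at f = 1/2 with slerp weights a = sin((1−f)δ)/sin δ ≈ 0.548, b = sin(fδ)/sin δ ≈ 0.548.
p = a·p₁ + b·p₂ ≈ (-0.640, 0.458, -0.617); φ = arcsin(p_z) ≈ -38.12°, λ = atan2(p_y, p_x) ≈ 144.40°.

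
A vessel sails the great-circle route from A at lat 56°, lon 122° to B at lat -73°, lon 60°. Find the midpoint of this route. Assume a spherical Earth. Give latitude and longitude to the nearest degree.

The haversine formula gives a central angle δ ≈ 2.369 rad (135.7°) between the endpoints.
Interpolate at f = 1/2 with slerp weights a = sin((1−f)δ)/sin δ ≈ 1.327, b = sin(fδ)/sin δ ≈ 1.327.
p = a·p₁ + b·p₂ ≈ (-0.199, 0.965, -0.169); φ = arcsin(p_z) ≈ -9.72°, λ = atan2(p_y, p_x) ≈ 101.66°.

≈ lat -10°, lon 102°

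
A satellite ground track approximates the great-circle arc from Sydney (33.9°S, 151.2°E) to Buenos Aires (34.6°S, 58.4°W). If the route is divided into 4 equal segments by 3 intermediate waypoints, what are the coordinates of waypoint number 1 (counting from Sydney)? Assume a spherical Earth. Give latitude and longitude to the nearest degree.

Convert each endpoint to a unit vector on the sphere (x = cos φ cos λ, y = cos φ sin λ, z = sin φ).
The central angle between the endpoints is δ = arccos(p₁·p₂) ≈ 1.852 rad (106.1°).
Interpolate at f = 1/4 with slerp weights a = sin((1−f)δ)/sin δ ≈ 1.024, b = sin(fδ)/sin δ ≈ 0.465.
p = a·p₁ + b·p₂ ≈ (-0.544, 0.083, -0.835); φ = arcsin(p_z) ≈ -56.60°, λ = atan2(p_y, p_x) ≈ 171.28°.

≈ 57°S, 171°E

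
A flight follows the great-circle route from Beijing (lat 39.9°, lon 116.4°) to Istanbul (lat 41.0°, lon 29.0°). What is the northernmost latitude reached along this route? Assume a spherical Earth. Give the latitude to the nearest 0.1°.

≈ 49.7°

The great circle lies in the plane with unit normal n̂ = (p₁ × p₂)/|p₁ × p₂|.
Here n̂_z ≈ -0.647; the vertex latitude is φ_max = arccos|n̂_z| ≈ 49.7°.
Check via Clairaut: cos φ_max = |cos φ₁| · sin C = cos(39.9°)·sin(57.4°) ≈ 0.647, again giving ≈ 49.7°.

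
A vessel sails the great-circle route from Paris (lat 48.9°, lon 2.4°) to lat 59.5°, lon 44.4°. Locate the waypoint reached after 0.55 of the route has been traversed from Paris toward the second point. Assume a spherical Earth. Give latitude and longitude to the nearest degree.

≈ lat 57°, lon 23°

Write both endpoints as unit vectors p₁, p₂ with components (cos φ cos λ, cos φ sin λ, sin φ).
The central angle between the endpoints is δ = arccos(p₁·p₂) ≈ 0.457 rad (26.2°).
Interpolate at f = 0.55 with slerp weights a = sin((1−f)δ)/sin δ ≈ 0.463, b = sin(fδ)/sin δ ≈ 0.564.
p = a·p₁ + b·p₂ ≈ (0.508, 0.213, 0.834); φ = arcsin(p_z) ≈ 56.55°, λ = atan2(p_y, p_x) ≈ 22.72°.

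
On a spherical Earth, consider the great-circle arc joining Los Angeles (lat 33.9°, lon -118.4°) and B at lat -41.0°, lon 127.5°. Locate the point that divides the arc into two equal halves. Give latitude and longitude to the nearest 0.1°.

≈ lat -6.5°, lon -171.3°

Convert each endpoint to a unit vector on the sphere (x = cos φ cos λ, y = cos φ sin λ, z = sin φ).
The central angle between the endpoints is δ = arccos(p₁·p₂) ≈ 2.242 rad (128.4°).
Interpolate at f = 1/2 with slerp weights a = sin((1−f)δ)/sin δ ≈ 1.150, b = sin(fδ)/sin δ ≈ 1.150.
p = a·p₁ + b·p₂ ≈ (-0.982, -0.151, -0.113); φ = arcsin(p_z) ≈ -6.49°, λ = atan2(p_y, p_x) ≈ -171.26°.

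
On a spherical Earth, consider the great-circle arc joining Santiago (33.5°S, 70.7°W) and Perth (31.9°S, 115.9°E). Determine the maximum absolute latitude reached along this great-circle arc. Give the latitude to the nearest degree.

The great circle lies in the plane with unit normal n̂ = (p₁ × p₂)/|p₁ × p₂|.
Here n̂_z ≈ -0.089; the vertex latitude is φ_max = arccos|n̂_z| ≈ 84.9°.
Check via Clairaut: cos φ_max = |cos φ₁| · sin C = cos(33.5°)·sin(173.9°) ≈ 0.089, again giving ≈ 84.9°.

≈ 85°S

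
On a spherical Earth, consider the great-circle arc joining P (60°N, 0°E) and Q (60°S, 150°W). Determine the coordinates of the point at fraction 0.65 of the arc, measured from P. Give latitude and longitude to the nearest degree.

From cos δ = sin φ₁ sin φ₂ + cos φ₁ cos φ₂ cos Δλ, the central angle is δ ≈ 2.882 rad (165.1°).
Interpolate at f = 0.65 with slerp weights a = sin((1−f)δ)/sin δ ≈ 3.297, b = sin(fδ)/sin δ ≈ 3.720.
p = a·p₁ + b·p₂ ≈ (0.038, -0.930, -0.366); φ = arcsin(p_z) ≈ -21.46°, λ = atan2(p_y, p_x) ≈ -87.67°.

≈ (21°S, 88°W)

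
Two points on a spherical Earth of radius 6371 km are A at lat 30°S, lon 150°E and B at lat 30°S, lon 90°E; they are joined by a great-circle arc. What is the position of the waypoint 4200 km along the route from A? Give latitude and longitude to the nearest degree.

≈ lat 33°S, lon 106°E

Write both endpoints as unit vectors p₁, p₂ with components (cos φ cos λ, cos φ sin λ, sin φ).
The central angle between the endpoints is δ = arccos(p₁·p₂) ≈ 0.896 rad (51.3°). The total great-circle distance is δ·R ≈ 0.896 × 6371 ≈ 5706 km, so the target fraction is f = 4200/5706 ≈ 0.736.
Interpolate at f ≈ 0.736 with slerp weights a = sin((1−f)δ)/sin δ ≈ 0.300, b = sin(fδ)/sin δ ≈ 0.785.
p = a·p₁ + b·p₂ ≈ (-0.225, 0.809, -0.542); φ = arcsin(p_z) ≈ -32.84°, λ = atan2(p_y, p_x) ≈ 105.54°.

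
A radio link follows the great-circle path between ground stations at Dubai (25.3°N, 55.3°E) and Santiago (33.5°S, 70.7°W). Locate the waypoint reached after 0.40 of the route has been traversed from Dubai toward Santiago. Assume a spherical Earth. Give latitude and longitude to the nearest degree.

≈ 2°S, 8°E

Convert each endpoint to a unit vector on the sphere (x = cos φ cos λ, y = cos φ sin λ, z = sin φ).
The central angle between the endpoints is δ = arccos(p₁·p₂) ≈ 2.317 rad (132.8°).
Interpolate at f = 0.40 with slerp weights a = sin((1−f)δ)/sin δ ≈ 1.340, b = sin(fδ)/sin δ ≈ 1.089.
p = a·p₁ + b·p₂ ≈ (0.990, 0.139, -0.029); φ = arcsin(p_z) ≈ -1.64°, λ = atan2(p_y, p_x) ≈ 7.97°.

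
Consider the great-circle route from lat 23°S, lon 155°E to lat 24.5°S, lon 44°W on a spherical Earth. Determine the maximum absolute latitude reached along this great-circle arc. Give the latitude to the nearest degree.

The great circle lies in the plane with unit normal n̂ = (p₁ × p₂)/|p₁ × p₂|.
Here n̂_z ≈ +0.351; the vertex latitude is φ_max = arccos|n̂_z| ≈ 69.4°.
Check via Clairaut: cos φ_max = |cos φ₁| · sin C = cos(23.0°)·sin(157.6°) ≈ 0.351, again giving ≈ 69.4°.

≈ 69°S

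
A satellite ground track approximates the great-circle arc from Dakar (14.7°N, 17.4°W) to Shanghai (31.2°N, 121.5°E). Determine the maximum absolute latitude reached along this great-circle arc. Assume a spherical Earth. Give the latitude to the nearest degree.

The great circle lies in the plane with unit normal n̂ = (p₁ × p₂)/|p₁ × p₂|.
Here n̂_z ≈ +0.625; the vertex latitude is φ_max = arccos|n̂_z| ≈ 51.3°.
Check via Clairaut: cos φ_max = |cos φ₁| · sin C = cos(14.7°)·sin(40.2°) ≈ 0.625, again giving ≈ 51.3°.

≈ 51°N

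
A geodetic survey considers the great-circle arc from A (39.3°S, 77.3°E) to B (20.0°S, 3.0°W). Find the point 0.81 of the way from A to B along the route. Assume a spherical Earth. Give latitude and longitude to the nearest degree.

The haversine formula gives a central angle δ ≈ 1.225 rad (70.2°) between the endpoints.
Interpolate at f = 0.81 with slerp weights a = sin((1−f)δ)/sin δ ≈ 0.245, b = sin(fδ)/sin δ ≈ 0.890.
p = a·p₁ + b·p₂ ≈ (0.877, 0.141, -0.460); φ = arcsin(p_z) ≈ -27.36°, λ = atan2(p_y, p_x) ≈ 9.15°.

≈ (27°S, 9°E)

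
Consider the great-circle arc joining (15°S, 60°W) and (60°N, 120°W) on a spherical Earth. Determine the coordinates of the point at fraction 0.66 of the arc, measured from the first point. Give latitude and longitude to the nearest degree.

≈ (38°N, 88°W)

Write both endpoints as unit vectors p₁, p₂ with components (cos φ cos λ, cos φ sin λ, sin φ).
The central angle between the endpoints is δ = arccos(p₁·p₂) ≈ 1.553 rad (89.0°).
Interpolate at f = 0.66 with slerp weights a = sin((1−f)δ)/sin δ ≈ 0.504, b = sin(fδ)/sin δ ≈ 0.855.
p = a·p₁ + b·p₂ ≈ (0.030, -0.792, 0.610); φ = arcsin(p_z) ≈ 37.59°, λ = atan2(p_y, p_x) ≈ -87.85°.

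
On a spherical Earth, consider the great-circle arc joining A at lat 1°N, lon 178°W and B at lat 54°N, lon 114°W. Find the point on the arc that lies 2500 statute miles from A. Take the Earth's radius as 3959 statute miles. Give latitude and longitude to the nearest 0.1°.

Write both endpoints as unit vectors p₁, p₂ with components (cos φ cos λ, cos φ sin λ, sin φ).
The central angle between the endpoints is δ = arccos(p₁·p₂) ≈ 1.296 rad (74.2°). The total great-circle distance is δ·R ≈ 1.296 × 3959 ≈ 5129 mi, so the target fraction is f = 2500/5129 ≈ 0.487.
Interpolate at f ≈ 0.487 with slerp weights a = sin((1−f)δ)/sin δ ≈ 0.640, b = sin(fδ)/sin δ ≈ 0.613.
p = a·p₁ + b·p₂ ≈ (-0.787, -0.352, 0.507); φ = arcsin(p_z) ≈ 30.49°, λ = atan2(p_y, p_x) ≈ -155.91°.

≈ lat 30.5°N, lon 155.9°W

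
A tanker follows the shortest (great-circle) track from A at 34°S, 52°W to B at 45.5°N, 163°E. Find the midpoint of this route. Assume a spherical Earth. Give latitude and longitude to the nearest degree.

Convert each endpoint to a unit vector on the sphere (x = cos φ cos λ, y = cos φ sin λ, z = sin φ).
The central angle between the endpoints is δ = arccos(p₁·p₂) ≈ 2.636 rad (151.0°).
Interpolate at f = 1/2 with slerp weights a = sin((1−f)δ)/sin δ ≈ 1.999, b = sin(fδ)/sin δ ≈ 1.999.
p = a·p₁ + b·p₂ ≈ (-0.320, -0.896, 0.308); φ = arcsin(p_z) ≈ 17.93°, λ = atan2(p_y, p_x) ≈ -109.63°.

≈ 18°N, 110°W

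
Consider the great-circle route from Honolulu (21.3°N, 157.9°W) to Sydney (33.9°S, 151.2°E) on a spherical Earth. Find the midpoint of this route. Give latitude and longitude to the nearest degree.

From cos δ = sin φ₁ sin φ₂ + cos φ₁ cos φ₂ cos Δλ, the central angle is δ ≈ 1.282 rad (73.4°).
Interpolate at f = 1/2 with slerp weights a = sin((1−f)δ)/sin δ ≈ 0.624, b = sin(fδ)/sin δ ≈ 0.624.
p = a·p₁ + b·p₂ ≈ (-0.992, 0.031, -0.121); φ = arcsin(p_z) ≈ -6.97°, λ = atan2(p_y, p_x) ≈ 178.22°.

≈ 7°S, 178°E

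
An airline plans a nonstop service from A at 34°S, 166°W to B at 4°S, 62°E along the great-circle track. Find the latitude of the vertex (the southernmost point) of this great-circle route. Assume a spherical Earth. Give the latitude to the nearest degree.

The great circle lies in the plane with unit normal n̂ = (p₁ × p₂)/|p₁ × p₂|.
Here n̂_z ≈ -0.717; the vertex latitude is φ_max = arccos|n̂_z| ≈ 44.2°.

≈ 44°S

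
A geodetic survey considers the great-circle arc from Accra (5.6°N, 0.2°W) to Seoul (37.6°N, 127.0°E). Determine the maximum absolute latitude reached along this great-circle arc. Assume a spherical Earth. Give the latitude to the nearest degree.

≈ 46°N

The great circle lies in the plane with unit normal n̂ = (p₁ × p₂)/|p₁ × p₂|.
Here n̂_z ≈ +0.691; the vertex latitude is φ_max = arccos|n̂_z| ≈ 46.3°.
Check via Clairaut: cos φ_max = |cos φ₁| · sin C = cos(5.6°)·sin(44.0°) ≈ 0.691, again giving ≈ 46.3°.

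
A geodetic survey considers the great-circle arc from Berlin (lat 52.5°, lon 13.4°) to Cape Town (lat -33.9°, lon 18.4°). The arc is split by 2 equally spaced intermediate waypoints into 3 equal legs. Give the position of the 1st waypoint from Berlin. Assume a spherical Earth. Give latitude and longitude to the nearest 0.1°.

≈ lat 23.7°, lon 15.6°

Write both endpoints as unit vectors p₁, p₂ with components (cos φ cos λ, cos φ sin λ, sin φ).
The central angle between the endpoints is δ = arccos(p₁·p₂) ≈ 1.510 rad (86.5°).
Interpolate at f = 1/3 with slerp weights a = sin((1−f)δ)/sin δ ≈ 0.847, b = sin(fδ)/sin δ ≈ 0.483.
p = a·p₁ + b·p₂ ≈ (0.882, 0.246, 0.402); φ = arcsin(p_z) ≈ 23.71°, λ = atan2(p_y, p_x) ≈ 15.59°.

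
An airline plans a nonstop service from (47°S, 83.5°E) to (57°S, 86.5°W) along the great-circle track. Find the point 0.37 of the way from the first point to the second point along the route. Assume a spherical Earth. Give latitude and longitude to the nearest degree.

Convert each endpoint to a unit vector on the sphere (x = cos φ cos λ, y = cos φ sin λ, z = sin φ).
The central angle between the endpoints is δ = arccos(p₁·p₂) ≈ 1.321 rad (75.7°).
Interpolate at f = 0.37 with slerp weights a = sin((1−f)δ)/sin δ ≈ 0.763, b = sin(fδ)/sin δ ≈ 0.485.
p = a·p₁ + b·p₂ ≈ (0.075, 0.254, -0.964); φ = arcsin(p_z) ≈ -74.66°, λ = atan2(p_y, p_x) ≈ 73.52°.

≈ (75°S, 74°E)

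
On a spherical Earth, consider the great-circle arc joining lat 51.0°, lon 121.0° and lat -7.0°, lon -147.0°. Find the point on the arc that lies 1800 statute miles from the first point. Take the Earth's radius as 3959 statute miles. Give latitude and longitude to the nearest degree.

Convert each endpoint to a unit vector on the sphere (x = cos φ cos λ, y = cos φ sin λ, z = sin φ).
The central angle between the endpoints is δ = arccos(p₁·p₂) ≈ 1.688 rad (96.7°). The total great-circle distance is δ·R ≈ 1.688 × 3959 ≈ 6681 mi, so the target fraction is f = 1800/6681 ≈ 0.269.
Interpolate at f ≈ 0.269 with slerp weights a = sin((1−f)δ)/sin δ ≈ 0.950, b = sin(fδ)/sin δ ≈ 0.442.
p = a·p₁ + b·p₂ ≈ (-0.676, 0.273, 0.684); φ = arcsin(p_z) ≈ 43.18°, λ = atan2(p_y, p_x) ≈ 157.98°.

≈ lat 43°, lon 158°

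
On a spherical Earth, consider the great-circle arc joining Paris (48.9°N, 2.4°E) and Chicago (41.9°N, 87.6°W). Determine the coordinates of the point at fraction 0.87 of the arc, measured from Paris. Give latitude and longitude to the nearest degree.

≈ 47°N, 79°W

Write both endpoints as unit vectors p₁, p₂ with components (cos φ cos λ, cos φ sin λ, sin φ).
The central angle between the endpoints is δ = arccos(p₁·p₂) ≈ 1.043 rad (59.8°).
Interpolate at f = 0.87 with slerp weights a = sin((1−f)δ)/sin δ ≈ 0.156, b = sin(fδ)/sin δ ≈ 0.912.
p = a·p₁ + b·p₂ ≈ (0.131, -0.674, 0.727); φ = arcsin(p_z) ≈ 46.64°, λ = atan2(p_y, p_x) ≈ -78.98°.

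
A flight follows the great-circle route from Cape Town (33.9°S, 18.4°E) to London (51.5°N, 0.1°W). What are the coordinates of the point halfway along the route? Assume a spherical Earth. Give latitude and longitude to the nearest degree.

From cos δ = sin φ₁ sin φ₂ + cos φ₁ cos φ₂ cos Δλ, the central angle is δ ≈ 1.517 rad (86.9°).
Interpolate at f = 1/2 with slerp weights a = sin((1−f)δ)/sin δ ≈ 0.689, b = sin(fδ)/sin δ ≈ 0.689.
p = a·p₁ + b·p₂ ≈ (0.971, 0.180, 0.155); φ = arcsin(p_z) ≈ 8.91°, λ = atan2(p_y, p_x) ≈ 10.48°.

≈ 9°N, 10°E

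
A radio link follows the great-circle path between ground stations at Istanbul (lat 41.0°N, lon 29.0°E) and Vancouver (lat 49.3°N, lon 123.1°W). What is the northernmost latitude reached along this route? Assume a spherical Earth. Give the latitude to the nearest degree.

The great circle lies in the plane with unit normal n̂ = (p₁ × p₂)/|p₁ × p₂|.
Here n̂_z ≈ -0.231; the vertex latitude is φ_max = arccos|n̂_z| ≈ 76.7°.
Check via Clairaut: cos φ_max = |cos φ₁| · sin C = cos(41.0°)·sin(17.8°) ≈ 0.231, again giving ≈ 76.7°.

≈ 77°N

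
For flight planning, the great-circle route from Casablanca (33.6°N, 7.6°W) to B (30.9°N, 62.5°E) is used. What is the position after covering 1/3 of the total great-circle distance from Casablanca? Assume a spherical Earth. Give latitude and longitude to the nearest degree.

≈ (37°N, 16°E)

From cos δ = sin φ₁ sin φ₂ + cos φ₁ cos φ₂ cos Δλ, the central angle is δ ≈ 1.015 rad (58.2°).
Interpolate at f = 1/3 with slerp weights a = sin((1−f)δ)/sin δ ≈ 0.737, b = sin(fδ)/sin δ ≈ 0.391.
p = a·p₁ + b·p₂ ≈ (0.763, 0.216, 0.609); φ = arcsin(p_z) ≈ 37.49°, λ = atan2(p_y, p_x) ≈ 15.81°.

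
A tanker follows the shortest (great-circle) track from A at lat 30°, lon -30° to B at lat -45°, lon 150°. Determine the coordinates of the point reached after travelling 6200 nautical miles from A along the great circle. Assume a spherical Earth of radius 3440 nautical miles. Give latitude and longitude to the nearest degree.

≈ lat -73°, lon -30°

From cos δ = sin φ₁ sin φ₂ + cos φ₁ cos φ₂ cos Δλ, the central angle is δ ≈ 2.880 rad (165.0°). The total great-circle distance is δ·R ≈ 2.880 × 3440 ≈ 9906 nmi, so the target fraction is f = 6200/9906 ≈ 0.626.
Interpolate at f ≈ 0.626 with slerp weights a = sin((1−f)δ)/sin δ ≈ 3.403, b = sin(fδ)/sin δ ≈ 3.761.
p = a·p₁ + b·p₂ ≈ (0.249, -0.144, -0.958); φ = arcsin(p_z) ≈ -73.27°, λ = atan2(p_y, p_x) ≈ -30.00°.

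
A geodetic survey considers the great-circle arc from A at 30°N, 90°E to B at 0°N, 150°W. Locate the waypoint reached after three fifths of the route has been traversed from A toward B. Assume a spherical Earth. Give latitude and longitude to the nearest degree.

From cos δ = sin φ₁ sin φ₂ + cos φ₁ cos φ₂ cos Δλ, the central angle is δ ≈ 2.019 rad (115.7°).
Interpolate at f = 3/5 with slerp weights a = sin((1−f)δ)/sin δ ≈ 0.802, b = sin(fδ)/sin δ ≈ 1.038.
p = a·p₁ + b·p₂ ≈ (-0.899, 0.175, 0.401); φ = arcsin(p_z) ≈ 23.63°, λ = atan2(p_y, p_x) ≈ 168.99°.

≈ 24°N, 169°E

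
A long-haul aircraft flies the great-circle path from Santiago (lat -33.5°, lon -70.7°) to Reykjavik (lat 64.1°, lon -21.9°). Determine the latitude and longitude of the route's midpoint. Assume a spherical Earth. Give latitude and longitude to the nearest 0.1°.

≈ lat 16.6°, lon -54.4°

From cos δ = sin φ₁ sin φ₂ + cos φ₁ cos φ₂ cos Δλ, the central angle is δ ≈ 1.830 rad (104.9°).
Interpolate at f = 1/2 with slerp weights a = sin((1−f)δ)/sin δ ≈ 0.820, b = sin(fδ)/sin δ ≈ 0.820.
p = a·p₁ + b·p₂ ≈ (0.558, -0.779, 0.285); φ = arcsin(p_z) ≈ 16.56°, λ = atan2(p_y, p_x) ≈ -54.37°.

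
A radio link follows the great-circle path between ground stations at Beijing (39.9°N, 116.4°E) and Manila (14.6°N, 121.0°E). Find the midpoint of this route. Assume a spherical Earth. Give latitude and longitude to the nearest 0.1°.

Write both endpoints as unit vectors p₁, p₂ with components (cos φ cos λ, cos φ sin λ, sin φ).
The central angle between the endpoints is δ = arccos(p₁·p₂) ≈ 0.447 rad (25.6°).
Interpolate at f = 1/2 with slerp weights a = sin((1−f)δ)/sin δ ≈ 0.513, b = sin(fδ)/sin δ ≈ 0.513.
p = a·p₁ + b·p₂ ≈ (-0.430, 0.778, 0.458); φ = arcsin(p_z) ≈ 27.27°, λ = atan2(p_y, p_x) ≈ 118.97°.

≈ 27.3°N, 119.0°E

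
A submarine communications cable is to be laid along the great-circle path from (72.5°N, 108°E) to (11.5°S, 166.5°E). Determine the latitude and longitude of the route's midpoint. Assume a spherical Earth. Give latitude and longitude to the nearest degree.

From cos δ = sin φ₁ sin φ₂ + cos φ₁ cos φ₂ cos Δλ, the central angle is δ ≈ 1.607 rad (92.1°).
Interpolate at f = 1/2 with slerp weights a = sin((1−f)δ)/sin δ ≈ 0.720, b = sin(fδ)/sin δ ≈ 0.720.
p = a·p₁ + b·p₂ ≈ (-0.753, 0.371, 0.543); φ = arcsin(p_z) ≈ 32.91°, λ = atan2(p_y, p_x) ≈ 153.79°.

≈ (33°N, 154°E)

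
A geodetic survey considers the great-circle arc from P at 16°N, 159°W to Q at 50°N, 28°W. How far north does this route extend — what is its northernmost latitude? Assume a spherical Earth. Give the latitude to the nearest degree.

≈ 62°N

The great circle lies in the plane with unit normal n̂ = (p₁ × p₂)/|p₁ × p₂|.
Here n̂_z ≈ +0.475; the vertex latitude is φ_max = arccos|n̂_z| ≈ 61.6°.
Check via Clairaut: cos φ_max = |cos φ₁| · sin C = cos(16.0°)·sin(29.6°) ≈ 0.475, again giving ≈ 61.6°.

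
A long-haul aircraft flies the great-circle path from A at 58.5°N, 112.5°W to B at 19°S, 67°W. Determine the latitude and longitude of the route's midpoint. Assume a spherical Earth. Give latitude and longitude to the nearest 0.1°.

≈ 21.1°N, 82.9°W

From cos δ = sin φ₁ sin φ₂ + cos φ₁ cos φ₂ cos Δλ, the central angle is δ ≈ 1.502 rad (86.1°).
Interpolate at f = 1/2 with slerp weights a = sin((1−f)δ)/sin δ ≈ 0.684, b = sin(fδ)/sin δ ≈ 0.684.
p = a·p₁ + b·p₂ ≈ (0.116, -0.926, 0.361); φ = arcsin(p_z) ≈ 21.13°, λ = atan2(p_y, p_x) ≈ -82.86°.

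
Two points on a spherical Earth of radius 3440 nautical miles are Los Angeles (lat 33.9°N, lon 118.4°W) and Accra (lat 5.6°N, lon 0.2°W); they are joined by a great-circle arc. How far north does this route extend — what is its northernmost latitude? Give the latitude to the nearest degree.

≈ 39°N

The great circle lies in the plane with unit normal n̂ = (p₁ × p₂)/|p₁ × p₂|.
Here n̂_z ≈ +0.773; the vertex latitude is φ_max = arccos|n̂_z| ≈ 39.4°.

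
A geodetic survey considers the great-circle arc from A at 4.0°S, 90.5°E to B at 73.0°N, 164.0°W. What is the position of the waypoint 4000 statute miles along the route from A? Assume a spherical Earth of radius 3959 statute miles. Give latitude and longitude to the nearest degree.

Convert each endpoint to a unit vector on the sphere (x = cos φ cos λ, y = cos φ sin λ, z = sin φ).
The central angle between the endpoints is δ = arccos(p₁·p₂) ≈ 1.716 rad (98.3°). The total great-circle distance is δ·R ≈ 1.716 × 3959 ≈ 6793 mi, so the target fraction is f = 4000/6793 ≈ 0.589.
Interpolate at f ≈ 0.589 with slerp weights a = sin((1−f)δ)/sin δ ≈ 0.655, b = sin(fδ)/sin δ ≈ 0.856.
p = a·p₁ + b·p₂ ≈ (-0.246, 0.585, 0.773); φ = arcsin(p_z) ≈ 50.62°, λ = atan2(p_y, p_x) ≈ 112.84°.

≈ 51°N, 113°E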